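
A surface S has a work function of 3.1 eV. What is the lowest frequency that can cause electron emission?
7.4958e+14 Hz

The threshold frequency is when the photon energy equals the work function:
hf₀ = φ

Solving for f₀:
f₀ = φ/h = (3.1 eV × 1.602×10⁻¹⁹ J/eV) / (6.626×10⁻³⁴ J·s)
f₀ = 7.4958e+14 Hz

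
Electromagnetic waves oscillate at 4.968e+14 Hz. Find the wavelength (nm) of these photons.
603.45 nm

Using the wave equation: c = fλ

Solving for wavelength:
λ = c/f = (3×10⁸ m/s) / (4.968e+14 Hz)
λ = 603.45 nm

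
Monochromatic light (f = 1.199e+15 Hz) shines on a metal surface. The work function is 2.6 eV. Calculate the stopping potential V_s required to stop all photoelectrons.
2.3587 V

The stopping potential V_s satisfies: eV_s = KE_max

First, find KE_max using Einstein's equation:
E_photon = hf = (6.626×10⁻³⁴ J·s)(1.199e+15 Hz) = 4.9587 eV
KE_max = E_photon - φ = 4.9587 - 2.6 = 2.3587 eV

Since eV_s = KE_max:
V_s = KE_max/e = 2.3587 V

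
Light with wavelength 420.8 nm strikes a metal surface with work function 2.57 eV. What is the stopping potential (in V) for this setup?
0.3764 V

The stopping potential V_s satisfies: eV_s = KE_max

First, find KE_max using Einstein's equation:
E_photon = hc/λ = 2.9464 eV
KE_max = E_photon - φ = 2.9464 - 2.57 = 0.3764 eV

Since eV_s = KE_max:
V_s = KE_max/e = 0.3764 V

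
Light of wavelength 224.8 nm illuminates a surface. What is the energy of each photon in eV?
5.5153 eV

Using E = hf = hc/λ:

E = hc/λ = (6.626×10⁻³⁴ J·s)(3×10⁸ m/s) / (224.8×10⁻⁹ m)
E = 5.5153 eV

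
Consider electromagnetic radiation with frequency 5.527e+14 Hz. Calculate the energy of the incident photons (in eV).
2.2858 eV

Using E = hf:

E = hf = (6.626×10⁻³⁴ J·s)(5.527e+14 Hz)
E = 2.2858 eV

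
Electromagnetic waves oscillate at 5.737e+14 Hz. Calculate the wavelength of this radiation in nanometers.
522.56 nm

Using the wave equation: c = fλ

Solving for wavelength:
λ = c/f = (3×10⁸ m/s) / (5.737e+14 Hz)
λ = 522.56 nm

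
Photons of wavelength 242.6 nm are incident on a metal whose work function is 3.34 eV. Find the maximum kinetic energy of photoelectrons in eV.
1.7706 eV

Using Einstein's photoelectric equation: KE_max = hf - φ = hc/λ - φ

First, calculate the photon energy:
E_photon = hc/λ = (6.626×10⁻³⁴ J·s)(3×10⁸ m/s) / (242.6×10⁻⁹ m)
E_photon = 5.1106 eV

Then, the maximum kinetic energy:
KE_max = E_photon - φ = 5.1106 eV - 3.34 eV = 1.7706 eV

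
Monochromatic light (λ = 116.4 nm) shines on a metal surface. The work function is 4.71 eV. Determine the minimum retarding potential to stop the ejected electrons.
5.9416 V

The stopping potential V_s satisfies: eV_s = KE_max

First, find KE_max using Einstein's equation:
E_photon = hc/λ = 10.6516 eV
KE_max = E_photon - φ = 10.6516 - 4.71 = 5.9416 eV

Since eV_s = KE_max:
V_s = KE_max/e = 5.9416 V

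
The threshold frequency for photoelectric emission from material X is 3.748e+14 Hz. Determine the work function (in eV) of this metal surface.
1.55 eV

At the threshold frequency, photon energy equals work function:
φ = hf₀

Calculating:
φ = (6.626×10⁻³⁴ J·s)(3.748e+14 Hz)
φ = 1.55 eV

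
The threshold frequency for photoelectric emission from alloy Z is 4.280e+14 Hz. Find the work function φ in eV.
1.77 eV

At the threshold frequency, photon energy equals work function:
φ = hf₀

Calculating:
φ = (6.626×10⁻³⁴ J·s)(4.280e+14 Hz)
φ = 1.77 eV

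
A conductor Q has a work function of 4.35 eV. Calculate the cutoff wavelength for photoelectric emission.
285.02 nm

The threshold wavelength is when the photon energy equals the work function:
hc/λ₀ = φ

Solving for λ₀:
λ₀ = hc/φ = (6.626×10⁻³⁴ J·s)(3×10⁸ m/s) / (4.35 eV × 1.602×10⁻¹⁹ J/eV)
λ₀ = 285.02 nm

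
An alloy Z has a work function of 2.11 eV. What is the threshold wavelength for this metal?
587.60 nm

The threshold wavelength is when the photon energy equals the work function:
hc/λ₀ = φ

Solving for λ₀:
λ₀ = hc/φ = (6.626×10⁻³⁴ J·s)(3×10⁸ m/s) / (2.11 eV × 1.602×10⁻¹⁹ J/eV)
λ₀ = 587.60 nm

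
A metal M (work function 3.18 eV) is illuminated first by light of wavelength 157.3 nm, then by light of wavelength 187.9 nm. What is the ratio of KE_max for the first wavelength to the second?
1.3755

Using Einstein's equation: KE_max = hc/λ - φ

For λ₁ = 157.3 nm:
E₁ = hc/λ₁ = 7.8820 eV
KE₁ = E₁ - φ = 7.8820 - 3.18 = 4.7020 eV

For λ₂ = 187.9 nm:
E₂ = hc/λ₂ = 6.5984 eV
KE₂ = E₂ - φ = 6.5984 - 3.18 = 3.4184 eV

Ratio: KE₁/KE₂ = 4.7020/3.4184 = 1.3755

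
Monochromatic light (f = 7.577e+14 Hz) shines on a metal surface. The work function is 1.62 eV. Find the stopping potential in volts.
1.5136 V

The stopping potential V_s satisfies: eV_s = KE_max

First, find KE_max using Einstein's equation:
E_photon = hf = (6.626×10⁻³⁴ J·s)(7.577e+14 Hz) = 3.1336 eV
KE_max = E_photon - φ = 3.1336 - 1.62 = 1.5136 eV

Since eV_s = KE_max:
V_s = KE_max/e = 1.5136 V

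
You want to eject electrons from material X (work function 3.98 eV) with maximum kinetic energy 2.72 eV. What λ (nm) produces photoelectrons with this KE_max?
185.05 nm

From Einstein's equation: KE_max = hc/λ - φ

Rearranging for λ:
hc/λ = KE_max + φ
λ = hc/(KE_max + φ)

Required photon energy:
E_photon = KE_max + φ = 2.72 + 3.98 = 6.70 eV

Required wavelength:
λ = hc/E_photon = (6.626×10⁻³⁴)(3×10⁸) / (6.70 × 1.602×10⁻¹⁹)
λ = 185.05 nm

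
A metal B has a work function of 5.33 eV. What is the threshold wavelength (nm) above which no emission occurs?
232.62 nm

The threshold wavelength is when the photon energy equals the work function:
hc/λ₀ = φ

Solving for λ₀:
λ₀ = hc/φ = (6.626×10⁻³⁴ J·s)(3×10⁸ m/s) / (5.33 eV × 1.602×10⁻¹⁹ J/eV)
λ₀ = 232.62 nm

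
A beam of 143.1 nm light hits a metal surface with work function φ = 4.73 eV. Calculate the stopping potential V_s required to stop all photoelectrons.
3.9342 V

The stopping potential V_s satisfies: eV_s = KE_max

First, find KE_max using Einstein's equation:
E_photon = hc/λ = 8.6642 eV
KE_max = E_photon - φ = 8.6642 - 4.73 = 3.9342 eV

Since eV_s = KE_max:
V_s = KE_max/e = 3.9342 V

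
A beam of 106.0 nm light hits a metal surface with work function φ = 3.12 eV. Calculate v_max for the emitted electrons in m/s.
1.7369e+06 m/s

First, find the maximum kinetic energy:
E_photon = hc/λ = 11.6966 eV
KE_max = E_photon - φ = 11.6966 - 3.12 = 8.5766 eV

Convert to Joules: KE_max = 8.5766 × 1.602×10⁻¹⁹ J = 1.3741e-18 J

Then use KE = ½mv² to find velocity:
v = √(2·KE/m) = √(2 × 1.3741e-18 J / 9.109e-31 kg)
v = 1.7369e+06 m/s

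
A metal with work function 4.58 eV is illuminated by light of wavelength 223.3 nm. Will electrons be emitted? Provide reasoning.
Yes

For photoemission, the photon energy must exceed the work function.

Photon energy: E = hc/λ = 5.5524 eV
Work function: φ = 4.58 eV

Since E_photon (5.5524 eV) > φ (4.58 eV), photoemission WILL occur.
The threshold wavelength is λ₀ = hc/φ = 270.7 nm.
Since 223.3 nm < 270.7 nm, the light has sufficient energy.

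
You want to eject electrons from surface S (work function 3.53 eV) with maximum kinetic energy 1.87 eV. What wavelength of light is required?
229.60 nm

From Einstein's equation: KE_max = hc/λ - φ

Rearranging for λ:
hc/λ = KE_max + φ
λ = hc/(KE_max + φ)

Required photon energy:
E_photon = KE_max + φ = 1.87 + 3.53 = 5.40 eV

Required wavelength:
λ = hc/E_photon = (6.626×10⁻³⁴)(3×10⁸) / (5.40 × 1.602×10⁻¹⁹)
λ = 229.60 nm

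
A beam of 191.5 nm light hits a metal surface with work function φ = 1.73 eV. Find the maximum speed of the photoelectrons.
1.2919e+06 m/s

First, find the maximum kinetic energy:
E_photon = hc/λ = 6.4744 eV
KE_max = E_photon - φ = 6.4744 - 1.73 = 4.7444 eV

Convert to Joules: KE_max = 4.7444 × 1.602×10⁻¹⁹ J = 7.6013e-19 J

Then use KE = ½mv² to find velocity:
v = √(2·KE/m) = √(2 × 7.6013e-19 J / 9.109e-31 kg)
v = 1.2919e+06 m/s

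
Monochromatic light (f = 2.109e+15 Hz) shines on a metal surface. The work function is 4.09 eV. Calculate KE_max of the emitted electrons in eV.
4.6321 eV

Using Einstein's photoelectric equation: KE_max = hf - φ

First, calculate the photon energy:
E_photon = hf = (6.626×10⁻³⁴ J·s)(2.109e+15 Hz)
E_photon = 8.7221 eV

Then, the maximum kinetic energy:
KE_max = E_photon - φ = 8.7221 eV - 4.09 eV = 4.6321 eV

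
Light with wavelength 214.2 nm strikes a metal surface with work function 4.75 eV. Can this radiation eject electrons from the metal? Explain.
Yes

For photoemission, the photon energy must exceed the work function.

Photon energy: E = hc/λ = 5.7882 eV
Work function: φ = 4.75 eV

Since E_photon (5.7882 eV) > φ (4.75 eV), photoemission WILL occur.
The threshold wavelength is λ₀ = hc/φ = 261.0 nm.
Since 214.2 nm < 261.0 nm, the light has sufficient energy.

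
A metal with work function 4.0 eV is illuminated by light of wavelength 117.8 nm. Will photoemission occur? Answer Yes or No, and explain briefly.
Yes

For photoemission, the photon energy must exceed the work function.

Photon energy: E = hc/λ = 10.5250 eV
Work function: φ = 4.0 eV

Since E_photon (10.5250 eV) > φ (4.0 eV), photoemission WILL occur.
The threshold wavelength is λ₀ = hc/φ = 310.0 nm.
Since 117.8 nm < 310.0 nm, the light has sufficient energy.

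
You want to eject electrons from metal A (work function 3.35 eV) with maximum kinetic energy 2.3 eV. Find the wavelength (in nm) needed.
219.44 nm

From Einstein's equation: KE_max = hc/λ - φ

Rearranging for λ:
hc/λ = KE_max + φ
λ = hc/(KE_max + φ)

Required photon energy:
E_photon = KE_max + φ = 2.3 + 3.35 = 5.65 eV

Required wavelength:
λ = hc/E_photon = (6.626×10⁻³⁴)(3×10⁸) / (5.65 × 1.602×10⁻¹⁹)
λ = 219.44 nm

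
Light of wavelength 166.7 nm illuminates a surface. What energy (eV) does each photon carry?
7.4376 eV

Using E = hf = hc/λ:

E = hc/λ = (6.626×10⁻³⁴ J·s)(3×10⁸ m/s) / (166.7×10⁻⁹ m)
E = 7.4376 eV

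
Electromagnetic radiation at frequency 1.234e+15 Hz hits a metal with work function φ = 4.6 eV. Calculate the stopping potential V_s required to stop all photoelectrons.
0.5034 V

The stopping potential V_s satisfies: eV_s = KE_max

First, find KE_max using Einstein's equation:
E_photon = hf = (6.626×10⁻³⁴ J·s)(1.234e+15 Hz) = 5.1034 eV
KE_max = E_photon - φ = 5.1034 - 4.6 = 0.5034 eV

Since eV_s = KE_max:
V_s = KE_max/e = 0.5034 V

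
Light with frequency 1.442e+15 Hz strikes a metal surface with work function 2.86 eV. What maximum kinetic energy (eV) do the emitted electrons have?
3.1036 eV

Using Einstein's photoelectric equation: KE_max = hf - φ

First, calculate the photon energy:
E_photon = hf = (6.626×10⁻³⁴ J·s)(1.442e+15 Hz)
E_photon = 5.9636 eV

Then, the maximum kinetic energy:
KE_max = E_photon - φ = 5.9636 eV - 2.86 eV = 3.1036 eV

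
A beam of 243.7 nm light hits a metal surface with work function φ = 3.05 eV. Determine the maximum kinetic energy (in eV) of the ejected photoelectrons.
2.0376 eV

Using Einstein's photoelectric equation: KE_max = hf - φ = hc/λ - φ

First, calculate the photon energy:
E_photon = hc/λ = (6.626×10⁻³⁴ J·s)(3×10⁸ m/s) / (243.7×10⁻⁹ m)
E_photon = 5.0876 eV

Then, the maximum kinetic energy:
KE_max = E_photon - φ = 5.0876 eV - 3.05 eV = 2.0376 eV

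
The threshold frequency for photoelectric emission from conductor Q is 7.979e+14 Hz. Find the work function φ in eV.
3.30 eV

At the threshold frequency, photon energy equals work function:
φ = hf₀

Calculating:
φ = (6.626×10⁻³⁴ J·s)(7.979e+14 Hz)
φ = 3.30 eV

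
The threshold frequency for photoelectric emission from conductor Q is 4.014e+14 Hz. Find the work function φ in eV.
1.66 eV

At the threshold frequency, photon energy equals work function:
φ = hf₀

Calculating:
φ = (6.626×10⁻³⁴ J·s)(4.014e+14 Hz)
φ = 1.66 eV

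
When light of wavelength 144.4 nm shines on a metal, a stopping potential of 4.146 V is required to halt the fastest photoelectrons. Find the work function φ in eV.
4.44 eV

The stopping potential gives the maximum kinetic energy: KE_max = eV_s = 4.146 eV

From Einstein's photoelectric equation: KE_max = hc/λ - φ
Rearranging: φ = hc/λ - KE_max

Calculate photon energy:
E_photon = hc/λ = (6.626×10⁻³⁴ J·s)(3×10⁸ m/s) / (144.4×10⁻⁹ m) = 8.5862 eV

Therefore:
φ = 8.5862 - 4.146 = 4.44 eV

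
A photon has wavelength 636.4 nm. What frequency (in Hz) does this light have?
4.7108e+14 Hz

Using the wave equation: c = fλ

Solving for frequency:
f = c/λ = (3×10⁸ m/s) / (636.4×10⁻⁹ m)
f = 4.7108e+14 Hz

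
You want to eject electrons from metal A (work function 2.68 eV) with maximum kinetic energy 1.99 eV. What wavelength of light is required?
265.49 nm

From Einstein's equation: KE_max = hc/λ - φ

Rearranging for λ:
hc/λ = KE_max + φ
λ = hc/(KE_max + φ)

Required photon energy:
E_photon = KE_max + φ = 1.99 + 2.68 = 4.67 eV

Required wavelength:
λ = hc/E_photon = (6.626×10⁻³⁴)(3×10⁸) / (4.67 × 1.602×10⁻¹⁹)
λ = 265.49 nm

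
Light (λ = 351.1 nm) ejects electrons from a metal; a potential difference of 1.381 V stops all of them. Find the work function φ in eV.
2.15 eV

The stopping potential gives the maximum kinetic energy: KE_max = eV_s = 1.381 eV

From Einstein's photoelectric equation: KE_max = hc/λ - φ
Rearranging: φ = hc/λ - KE_max

Calculate photon energy:
E_photon = hc/λ = (6.626×10⁻³⁴ J·s)(3×10⁸ m/s) / (351.1×10⁻⁹ m) = 3.5313 eV

Therefore:
φ = 3.5313 - 1.381 = 2.15 eV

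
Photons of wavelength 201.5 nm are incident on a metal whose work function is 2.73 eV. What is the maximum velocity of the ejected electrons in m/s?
1.0973e+06 m/s

First, find the maximum kinetic energy:
E_photon = hc/λ = 6.1531 eV
KE_max = E_photon - φ = 6.1531 - 2.73 = 3.4231 eV

Convert to Joules: KE_max = 3.4231 × 1.602×10⁻¹⁹ J = 5.4843e-19 J

Then use KE = ½mv² to find velocity:
v = √(2·KE/m) = √(2 × 5.4843e-19 J / 9.109e-31 kg)
v = 1.0973e+06 m/s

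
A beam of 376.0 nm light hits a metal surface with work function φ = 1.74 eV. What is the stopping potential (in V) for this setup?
1.5575 V

The stopping potential V_s satisfies: eV_s = KE_max

First, find KE_max using Einstein's equation:
E_photon = hc/λ = 3.2975 eV
KE_max = E_photon - φ = 3.2975 - 1.74 = 1.5575 eV

Since eV_s = KE_max:
V_s = KE_max/e = 1.5575 V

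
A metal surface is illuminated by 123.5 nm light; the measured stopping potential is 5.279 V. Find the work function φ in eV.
4.76 eV

The stopping potential gives the maximum kinetic energy: KE_max = eV_s = 5.279 eV

From Einstein's photoelectric equation: KE_max = hc/λ - φ
Rearranging: φ = hc/λ - KE_max

Calculate photon energy:
E_photon = hc/λ = (6.626×10⁻³⁴ J·s)(3×10⁸ m/s) / (123.5×10⁻⁹ m) = 10.0392 eV

Therefore:
φ = 10.0392 - 5.279 = 4.76 eV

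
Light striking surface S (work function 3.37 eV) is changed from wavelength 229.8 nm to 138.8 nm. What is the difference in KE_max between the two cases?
3.5373 eV

Using Einstein's equation: KE_max = hc/λ - φ

For λ₁ = 229.8 nm:
KE₁ = hc/λ₁ - φ = 5.3953 - 3.37 = 2.0253 eV

For λ₂ = 138.8 nm:
KE₂ = hc/λ₂ - φ = 8.9326 - 3.37 = 5.5626 eV

Change in KE:
ΔKE = KE₂ - KE₁ = 5.5626 - 2.0253 = 3.5373 eV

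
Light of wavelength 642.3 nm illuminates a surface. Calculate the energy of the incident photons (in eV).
1.9303 eV

Using E = hf = hc/λ:

E = hc/λ = (6.626×10⁻³⁴ J·s)(3×10⁸ m/s) / (642.3×10⁻⁹ m)
E = 1.9303 eV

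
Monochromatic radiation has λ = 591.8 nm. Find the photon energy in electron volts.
2.0950 eV

Using E = hf = hc/λ:

E = hc/λ = (6.626×10⁻³⁴ J·s)(3×10⁸ m/s) / (591.8×10⁻⁹ m)
E = 2.0950 eV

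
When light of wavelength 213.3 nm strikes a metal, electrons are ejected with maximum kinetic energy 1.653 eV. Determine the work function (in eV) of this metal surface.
4.16 eV

From Einstein's photoelectric equation: KE_max = hf - φ = hc/λ - φ

Rearranging for φ:
φ = hc/λ - KE_max

Calculate photon energy:
E_photon = hc/λ = 5.8127 eV

Therefore:
φ = 5.8127 - 1.653 = 4.16 eV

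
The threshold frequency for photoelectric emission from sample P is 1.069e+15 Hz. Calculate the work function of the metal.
4.42 eV

At the threshold frequency, photon energy equals work function:
φ = hf₀

Calculating:
φ = (6.626×10⁻³⁴ J·s)(1.069e+15 Hz)
φ = 4.42 eV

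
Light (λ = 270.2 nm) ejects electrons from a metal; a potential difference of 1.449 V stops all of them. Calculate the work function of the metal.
3.14 eV

The stopping potential gives the maximum kinetic energy: KE_max = eV_s = 1.449 eV

From Einstein's photoelectric equation: KE_max = hc/λ - φ
Rearranging: φ = hc/λ - KE_max

Calculate photon energy:
E_photon = hc/λ = (6.626×10⁻³⁴ J·s)(3×10⁸ m/s) / (270.2×10⁻⁹ m) = 4.5886 eV

Therefore:
φ = 4.5886 - 1.449 = 3.14 eV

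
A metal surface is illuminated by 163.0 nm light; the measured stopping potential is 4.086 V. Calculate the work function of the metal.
3.52 eV

The stopping potential gives the maximum kinetic energy: KE_max = eV_s = 4.086 eV

From Einstein's photoelectric equation: KE_max = hc/λ - φ
Rearranging: φ = hc/λ - KE_max

Calculate photon energy:
E_photon = hc/λ = (6.626×10⁻³⁴ J·s)(3×10⁸ m/s) / (163.0×10⁻⁹ m) = 7.6064 eV

Therefore:
φ = 7.6064 - 4.086 = 3.52 eV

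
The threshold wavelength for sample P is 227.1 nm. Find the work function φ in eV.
5.46 eV

At the threshold wavelength, photon energy equals work function:
φ = hc/λ₀

Calculating:
φ = (6.626×10⁻³⁴ J·s)(3×10⁸ m/s) / (227.1×10⁻⁹ m)
φ = 5.46 eV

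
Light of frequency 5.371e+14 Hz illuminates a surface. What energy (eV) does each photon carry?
2.2213 eV

Using E = hf:

E = hf = (6.626×10⁻³⁴ J·s)(5.371e+14 Hz)
E = 2.2213 eV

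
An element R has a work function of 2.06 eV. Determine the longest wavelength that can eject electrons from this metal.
601.87 nm

The threshold wavelength is when the photon energy equals the work function:
hc/λ₀ = φ

Solving for λ₀:
λ₀ = hc/φ = (6.626×10⁻³⁴ J·s)(3×10⁸ m/s) / (2.06 eV × 1.602×10⁻¹⁹ J/eV)
λ₀ = 601.87 nm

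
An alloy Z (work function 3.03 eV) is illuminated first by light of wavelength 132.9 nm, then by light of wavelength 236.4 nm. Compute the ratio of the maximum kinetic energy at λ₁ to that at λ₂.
2.8443

Using Einstein's equation: KE_max = hc/λ - φ

For λ₁ = 132.9 nm:
E₁ = hc/λ₁ = 9.3291 eV
KE₁ = E₁ - φ = 9.3291 - 3.03 = 6.2991 eV

For λ₂ = 236.4 nm:
E₂ = hc/λ₂ = 5.2447 eV
KE₂ = E₂ - φ = 5.2447 - 3.03 = 2.2147 eV

Ratio: KE₁/KE₂ = 6.2991/2.2147 = 2.8443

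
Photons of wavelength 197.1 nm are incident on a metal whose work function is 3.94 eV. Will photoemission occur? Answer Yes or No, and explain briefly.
Yes

For photoemission, the photon energy must exceed the work function.

Photon energy: E = hc/λ = 6.2904 eV
Work function: φ = 3.94 eV

Since E_photon (6.2904 eV) > φ (3.94 eV), photoemission WILL occur.
The threshold wavelength is λ₀ = hc/φ = 314.7 nm.
Since 197.1 nm < 314.7 nm, the light has sufficient energy.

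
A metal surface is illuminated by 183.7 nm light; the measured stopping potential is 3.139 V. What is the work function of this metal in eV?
3.61 eV

The stopping potential gives the maximum kinetic energy: KE_max = eV_s = 3.139 eV

From Einstein's photoelectric equation: KE_max = hc/λ - φ
Rearranging: φ = hc/λ - KE_max

Calculate photon energy:
E_photon = hc/λ = (6.626×10⁻³⁴ J·s)(3×10⁸ m/s) / (183.7×10⁻⁹ m) = 6.7493 eV

Therefore:
φ = 6.7493 - 3.139 = 3.61 eV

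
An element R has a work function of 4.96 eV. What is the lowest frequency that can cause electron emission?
1.1993e+15 Hz

The threshold frequency is when the photon energy equals the work function:
hf₀ = φ

Solving for f₀:
f₀ = φ/h = (4.96 eV × 1.602×10⁻¹⁹ J/eV) / (6.626×10⁻³⁴ J·s)
f₀ = 1.1993e+15 Hz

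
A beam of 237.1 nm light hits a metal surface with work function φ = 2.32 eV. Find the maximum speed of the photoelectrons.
1.0116e+06 m/s

First, find the maximum kinetic energy:
E_photon = hc/λ = 5.2292 eV
KE_max = E_photon - φ = 5.2292 - 2.32 = 2.9092 eV

Convert to Joules: KE_max = 2.9092 × 1.602×10⁻¹⁹ J = 4.6610e-19 J

Then use KE = ½mv² to find velocity:
v = √(2·KE/m) = √(2 × 4.6610e-19 J / 9.109e-31 kg)
v = 1.0116e+06 m/s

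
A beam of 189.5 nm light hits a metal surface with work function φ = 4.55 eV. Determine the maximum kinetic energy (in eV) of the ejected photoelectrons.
1.9927 eV

Using Einstein's photoelectric equation: KE_max = hf - φ = hc/λ - φ

First, calculate the photon energy:
E_photon = hc/λ = (6.626×10⁻³⁴ J·s)(3×10⁸ m/s) / (189.5×10⁻⁹ m)
E_photon = 6.5427 eV

Then, the maximum kinetic energy:
KE_max = E_photon - φ = 6.5427 eV - 4.55 eV = 1.9927 eV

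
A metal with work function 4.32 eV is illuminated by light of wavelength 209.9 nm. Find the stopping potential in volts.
1.5868 V

The stopping potential V_s satisfies: eV_s = KE_max

First, find KE_max using Einstein's equation:
E_photon = hc/λ = 5.9068 eV
KE_max = E_photon - φ = 5.9068 - 4.32 = 1.5868 eV

Since eV_s = KE_max:
V_s = KE_max/e = 1.5868 V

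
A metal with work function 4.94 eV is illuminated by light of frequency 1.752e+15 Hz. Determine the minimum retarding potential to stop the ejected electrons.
2.3057 V

The stopping potential V_s satisfies: eV_s = KE_max

First, find KE_max using Einstein's equation:
E_photon = hf = (6.626×10⁻³⁴ J·s)(1.752e+15 Hz) = 7.2457 eV
KE_max = E_photon - φ = 7.2457 - 4.94 = 2.3057 eV

Since eV_s = KE_max:
V_s = KE_max/e = 2.3057 V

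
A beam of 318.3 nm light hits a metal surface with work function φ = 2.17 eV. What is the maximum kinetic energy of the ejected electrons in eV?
1.7252 eV

Using Einstein's photoelectric equation: KE_max = hf - φ = hc/λ - φ

First, calculate the photon energy:
E_photon = hc/λ = (6.626×10⁻³⁴ J·s)(3×10⁸ m/s) / (318.3×10⁻⁹ m)
E_photon = 3.8952 eV

Then, the maximum kinetic energy:
KE_max = E_photon - φ = 3.8952 eV - 2.17 eV = 1.7252 eV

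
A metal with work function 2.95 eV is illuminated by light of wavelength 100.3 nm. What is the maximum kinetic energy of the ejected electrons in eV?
9.4113 eV

Using Einstein's photoelectric equation: KE_max = hf - φ = hc/λ - φ

First, calculate the photon energy:
E_photon = hc/λ = (6.626×10⁻³⁴ J·s)(3×10⁸ m/s) / (100.3×10⁻⁹ m)
E_photon = 12.3613 eV

Then, the maximum kinetic energy:
KE_max = E_photon - φ = 12.3613 eV - 2.95 eV = 9.4113 eV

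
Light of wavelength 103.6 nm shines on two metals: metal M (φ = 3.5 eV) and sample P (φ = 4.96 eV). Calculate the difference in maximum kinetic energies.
1.4600 eV

Using KE_max = hc/λ - φ for each metal:

Photon energy: E = hc/λ = 11.9676 eV

For metal M (φ₁ = 3.5 eV):
KE₁ = E - φ₁ = 11.9676 - 3.5 = 8.4676 eV

For sample P (φ₂ = 4.96 eV):
KE₂ = E - φ₂ = 11.9676 - 4.96 = 7.0076 eV

Difference:
ΔKE = KE₁ - KE₂ = 8.4676 - 7.0076 = 1.4600 eV

Note: The difference equals the difference in work functions: 4.96 - 3.5 = 1.46 eV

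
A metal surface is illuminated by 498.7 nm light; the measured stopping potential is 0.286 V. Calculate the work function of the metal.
2.20 eV

The stopping potential gives the maximum kinetic energy: KE_max = eV_s = 0.286 eV

From Einstein's photoelectric equation: KE_max = hc/λ - φ
Rearranging: φ = hc/λ - KE_max

Calculate photon energy:
E_photon = hc/λ = (6.626×10⁻³⁴ J·s)(3×10⁸ m/s) / (498.7×10⁻⁹ m) = 2.4861 eV

Therefore:
φ = 2.4861 - 0.286 = 2.20 eV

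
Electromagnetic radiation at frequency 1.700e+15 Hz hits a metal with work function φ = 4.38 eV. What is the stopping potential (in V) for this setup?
2.6506 V

The stopping potential V_s satisfies: eV_s = KE_max

First, find KE_max using Einstein's equation:
E_photon = hf = (6.626×10⁻³⁴ J·s)(1.700e+15 Hz) = 7.0306 eV
KE_max = E_photon - φ = 7.0306 - 4.38 = 2.6506 eV

Since eV_s = KE_max:
V_s = KE_max/e = 2.6506 V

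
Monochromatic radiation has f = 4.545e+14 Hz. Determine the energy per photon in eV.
1.8797 eV

Using E = hf:

E = hf = (6.626×10⁻³⁴ J·s)(4.545e+14 Hz)
E = 1.8797 eV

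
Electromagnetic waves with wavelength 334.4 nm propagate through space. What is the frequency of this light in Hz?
8.9651e+14 Hz

Using the wave equation: c = fλ

Solving for frequency:
f = c/λ = (3×10⁸ m/s) / (334.4×10⁻⁹ m)
f = 8.9651e+14 Hz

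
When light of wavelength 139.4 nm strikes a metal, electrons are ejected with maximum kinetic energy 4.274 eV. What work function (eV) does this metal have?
4.62 eV

From Einstein's photoelectric equation: KE_max = hf - φ = hc/λ - φ

Rearranging for φ:
φ = hc/λ - KE_max

Calculate photon energy:
E_photon = hc/λ = 8.8941 eV

Therefore:
φ = 8.8941 - 4.274 = 4.62 eV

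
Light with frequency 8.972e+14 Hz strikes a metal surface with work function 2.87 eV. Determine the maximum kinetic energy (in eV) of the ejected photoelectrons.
0.8405 eV

Using Einstein's photoelectric equation: KE_max = hf - φ

First, calculate the photon energy:
E_photon = hf = (6.626×10⁻³⁴ J·s)(8.972e+14 Hz)
E_photon = 3.7105 eV

Then, the maximum kinetic energy:
KE_max = E_photon - φ = 3.7105 eV - 2.87 eV = 0.8405 eV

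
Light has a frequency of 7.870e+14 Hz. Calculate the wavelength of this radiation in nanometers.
380.93 nm

Using the wave equation: c = fλ

Solving for wavelength:
λ = c/f = (3×10⁸ m/s) / (7.870e+14 Hz)
λ = 380.93 nm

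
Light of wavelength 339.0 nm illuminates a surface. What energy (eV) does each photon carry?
3.6574 eV

Using E = hf = hc/λ:

E = hc/λ = (6.626×10⁻³⁴ J·s)(3×10⁸ m/s) / (339.0×10⁻⁹ m)
E = 3.6574 eV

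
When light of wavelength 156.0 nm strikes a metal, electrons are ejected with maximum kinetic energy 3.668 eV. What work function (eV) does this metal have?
4.28 eV

From Einstein's photoelectric equation: KE_max = hf - φ = hc/λ - φ

Rearranging for φ:
φ = hc/λ - KE_max

Calculate photon energy:
E_photon = hc/λ = 7.9477 eV

Therefore:
φ = 7.9477 - 3.668 = 4.28 eV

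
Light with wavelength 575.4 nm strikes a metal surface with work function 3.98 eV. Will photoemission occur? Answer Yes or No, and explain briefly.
No

For photoemission, the photon energy must exceed the work function.

Photon energy: E = hc/λ = 2.1547 eV
Work function: φ = 3.98 eV

Since E_photon (2.1547 eV) < φ (3.98 eV), photoemission will NOT occur.
The threshold wavelength is λ₀ = hc/φ = 311.5 nm.
Since 575.4 nm > 311.5 nm, the photons lack sufficient energy.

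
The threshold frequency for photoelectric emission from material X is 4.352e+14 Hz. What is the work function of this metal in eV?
1.80 eV

At the threshold frequency, photon energy equals work function:
φ = hf₀

Calculating:
φ = (6.626×10⁻³⁴ J·s)(4.352e+14 Hz)
φ = 1.80 eV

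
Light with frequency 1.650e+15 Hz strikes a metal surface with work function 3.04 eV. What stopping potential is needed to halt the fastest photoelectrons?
3.7839 V

The stopping potential V_s satisfies: eV_s = KE_max

First, find KE_max using Einstein's equation:
E_photon = hf = (6.626×10⁻³⁴ J·s)(1.650e+15 Hz) = 6.8239 eV
KE_max = E_photon - φ = 6.8239 - 3.04 = 3.7839 eV

Since eV_s = KE_max:
V_s = KE_max/e = 3.7839 V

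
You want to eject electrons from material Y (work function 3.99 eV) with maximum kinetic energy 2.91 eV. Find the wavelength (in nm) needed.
179.69 nm

From Einstein's equation: KE_max = hc/λ - φ

Rearranging for λ:
hc/λ = KE_max + φ
λ = hc/(KE_max + φ)

Required photon energy:
E_photon = KE_max + φ = 2.91 + 3.99 = 6.90 eV

Required wavelength:
λ = hc/E_photon = (6.626×10⁻³⁴)(3×10⁸) / (6.90 × 1.602×10⁻¹⁹)
λ = 179.69 nm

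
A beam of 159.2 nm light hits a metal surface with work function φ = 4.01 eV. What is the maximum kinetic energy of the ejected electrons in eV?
3.7780 eV

Using Einstein's photoelectric equation: KE_max = hf - φ = hc/λ - φ

First, calculate the photon energy:
E_photon = hc/λ = (6.626×10⁻³⁴ J·s)(3×10⁸ m/s) / (159.2×10⁻⁹ m)
E_photon = 7.7880 eV

Then, the maximum kinetic energy:
KE_max = E_photon - φ = 7.7880 eV - 4.01 eV = 3.7780 eV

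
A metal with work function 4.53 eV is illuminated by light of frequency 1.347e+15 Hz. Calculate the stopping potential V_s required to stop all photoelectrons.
1.0407 V

The stopping potential V_s satisfies: eV_s = KE_max

First, find KE_max using Einstein's equation:
E_photon = hf = (6.626×10⁻³⁴ J·s)(1.347e+15 Hz) = 5.5707 eV
KE_max = E_photon - φ = 5.5707 - 4.53 = 1.0407 eV

Since eV_s = KE_max:
V_s = KE_max/e = 1.0407 V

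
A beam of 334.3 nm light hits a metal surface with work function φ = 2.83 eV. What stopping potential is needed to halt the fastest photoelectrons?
0.8788 V

The stopping potential V_s satisfies: eV_s = KE_max

First, find KE_max using Einstein's equation:
E_photon = hc/λ = 3.7088 eV
KE_max = E_photon - φ = 3.7088 - 2.83 = 0.8788 eV

Since eV_s = KE_max:
V_s = KE_max/e = 0.8788 V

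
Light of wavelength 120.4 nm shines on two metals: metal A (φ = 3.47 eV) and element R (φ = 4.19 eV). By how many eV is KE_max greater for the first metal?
0.7200 eV

Using KE_max = hc/λ - φ for each metal:

Photon energy: E = hc/λ = 10.2977 eV

For metal A (φ₁ = 3.47 eV):
KE₁ = E - φ₁ = 10.2977 - 3.47 = 6.8277 eV

For element R (φ₂ = 4.19 eV):
KE₂ = E - φ₂ = 10.2977 - 4.19 = 6.1077 eV

Difference:
ΔKE = KE₁ - KE₂ = 6.8277 - 6.1077 = 0.7200 eV

Note: The difference equals the difference in work functions: 4.19 - 3.47 = 0.72 eV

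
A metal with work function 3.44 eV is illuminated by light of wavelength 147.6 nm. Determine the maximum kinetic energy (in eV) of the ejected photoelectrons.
4.9600 eV

Using Einstein's photoelectric equation: KE_max = hf - φ = hc/λ - φ

First, calculate the photon energy:
E_photon = hc/λ = (6.626×10⁻³⁴ J·s)(3×10⁸ m/s) / (147.6×10⁻⁹ m)
E_photon = 8.4000 eV

Then, the maximum kinetic energy:
KE_max = E_photon - φ = 8.4000 eV - 3.44 eV = 4.9600 eV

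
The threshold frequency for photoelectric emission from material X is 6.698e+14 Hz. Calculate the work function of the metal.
2.77 eV

At the threshold frequency, photon energy equals work function:
φ = hf₀

Calculating:
φ = (6.626×10⁻³⁴ J·s)(6.698e+14 Hz)
φ = 2.77 eV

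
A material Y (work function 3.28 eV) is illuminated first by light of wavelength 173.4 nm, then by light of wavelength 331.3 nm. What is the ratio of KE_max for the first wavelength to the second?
8.3706

Using Einstein's equation: KE_max = hc/λ - φ

For λ₁ = 173.4 nm:
E₁ = hc/λ₁ = 7.1502 eV
KE₁ = E₁ - φ = 7.1502 - 3.28 = 3.8702 eV

For λ₂ = 331.3 nm:
E₂ = hc/λ₂ = 3.7424 eV
KE₂ = E₂ - φ = 3.7424 - 3.28 = 0.4624 eV

Ratio: KE₁/KE₂ = 3.8702/0.4624 = 8.3706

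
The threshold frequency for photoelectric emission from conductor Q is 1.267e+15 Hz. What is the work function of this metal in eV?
5.24 eV

At the threshold frequency, photon energy equals work function:
φ = hf₀

Calculating:
φ = (6.626×10⁻³⁴ J·s)(1.267e+15 Hz)
φ = 5.24 eV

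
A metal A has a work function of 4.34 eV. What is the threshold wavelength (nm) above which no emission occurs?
285.68 nm

The threshold wavelength is when the photon energy equals the work function:
hc/λ₀ = φ

Solving for λ₀:
λ₀ = hc/φ = (6.626×10⁻³⁴ J·s)(3×10⁸ m/s) / (4.34 eV × 1.602×10⁻¹⁹ J/eV)
λ₀ = 285.68 nm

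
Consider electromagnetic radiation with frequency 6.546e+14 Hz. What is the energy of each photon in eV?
2.7072 eV

Using E = hf:

E = hf = (6.626×10⁻³⁴ J·s)(6.546e+14 Hz)
E = 2.7072 eV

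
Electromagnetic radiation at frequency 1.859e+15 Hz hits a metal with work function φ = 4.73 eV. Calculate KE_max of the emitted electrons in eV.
2.9582 eV

Using Einstein's photoelectric equation: KE_max = hf - φ

First, calculate the photon energy:
E_photon = hf = (6.626×10⁻³⁴ J·s)(1.859e+15 Hz)
E_photon = 7.6882 eV

Then, the maximum kinetic energy:
KE_max = E_photon - φ = 7.6882 eV - 4.73 eV = 2.9582 eV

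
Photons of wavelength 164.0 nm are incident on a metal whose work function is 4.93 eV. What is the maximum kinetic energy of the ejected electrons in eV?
2.6300 eV

Using Einstein's photoelectric equation: KE_max = hf - φ = hc/λ - φ

First, calculate the photon energy:
E_photon = hc/λ = (6.626×10⁻³⁴ J·s)(3×10⁸ m/s) / (164.0×10⁻⁹ m)
E_photon = 7.5600 eV

Then, the maximum kinetic energy:
KE_max = E_photon - φ = 7.5600 eV - 4.93 eV = 2.6300 eV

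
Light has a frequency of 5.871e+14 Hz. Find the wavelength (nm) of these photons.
510.63 nm

Using the wave equation: c = fλ

Solving for wavelength:
λ = c/f = (3×10⁸ m/s) / (5.871e+14 Hz)
λ = 510.63 nm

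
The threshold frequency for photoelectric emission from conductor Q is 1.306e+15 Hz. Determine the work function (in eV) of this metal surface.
5.40 eV

At the threshold frequency, photon energy equals work function:
φ = hf₀

Calculating:
φ = (6.626×10⁻³⁴ J·s)(1.306e+15 Hz)
φ = 5.40 eV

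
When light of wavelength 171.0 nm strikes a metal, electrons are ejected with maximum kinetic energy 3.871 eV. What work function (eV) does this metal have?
3.38 eV

From Einstein's photoelectric equation: KE_max = hf - φ = hc/λ - φ

Rearranging for φ:
φ = hc/λ - KE_max

Calculate photon energy:
E_photon = hc/λ = 7.2505 eV

Therefore:
φ = 7.2505 - 3.871 = 3.38 eV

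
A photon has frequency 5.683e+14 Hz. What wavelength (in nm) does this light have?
527.53 nm

Using the wave equation: c = fλ

Solving for wavelength:
λ = c/f = (3×10⁸ m/s) / (5.683e+14 Hz)
λ = 527.53 nm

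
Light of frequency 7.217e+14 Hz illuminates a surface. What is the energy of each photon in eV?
2.9847 eV

Using E = hf:

E = hf = (6.626×10⁻³⁴ J·s)(7.217e+14 Hz)
E = 2.9847 eV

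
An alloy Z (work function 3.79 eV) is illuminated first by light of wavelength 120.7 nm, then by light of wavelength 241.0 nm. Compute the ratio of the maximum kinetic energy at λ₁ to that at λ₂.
4.7853

Using Einstein's equation: KE_max = hc/λ - φ

For λ₁ = 120.7 nm:
E₁ = hc/λ₁ = 10.2721 eV
KE₁ = E₁ - φ = 10.2721 - 3.79 = 6.4821 eV

For λ₂ = 241.0 nm:
E₂ = hc/λ₂ = 5.1446 eV
KE₂ = E₂ - φ = 5.1446 - 3.79 = 1.3546 eV

Ratio: KE₁/KE₂ = 6.4821/1.3546 = 4.7853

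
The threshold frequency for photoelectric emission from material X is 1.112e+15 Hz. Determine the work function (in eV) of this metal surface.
4.60 eV

At the threshold frequency, photon energy equals work function:
φ = hf₀

Calculating:
φ = (6.626×10⁻³⁴ J·s)(1.112e+15 Hz)
φ = 4.60 eV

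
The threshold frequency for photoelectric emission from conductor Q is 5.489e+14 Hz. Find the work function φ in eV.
2.27 eV

At the threshold frequency, photon energy equals work function:
φ = hf₀

Calculating:
φ = (6.626×10⁻³⁴ J·s)(5.489e+14 Hz)
φ = 2.27 eV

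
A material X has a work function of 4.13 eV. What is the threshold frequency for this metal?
9.9863e+14 Hz

The threshold frequency is when the photon energy equals the work function:
hf₀ = φ

Solving for f₀:
f₀ = φ/h = (4.13 eV × 1.602×10⁻¹⁹ J/eV) / (6.626×10⁻³⁴ J·s)
f₀ = 9.9863e+14 Hz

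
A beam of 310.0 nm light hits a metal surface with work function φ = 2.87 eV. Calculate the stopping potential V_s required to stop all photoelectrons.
1.1295 V

The stopping potential V_s satisfies: eV_s = KE_max

First, find KE_max using Einstein's equation:
E_photon = hc/λ = 3.9995 eV
KE_max = E_photon - φ = 3.9995 - 2.87 = 1.1295 eV

Since eV_s = KE_max:
V_s = KE_max/e = 1.1295 V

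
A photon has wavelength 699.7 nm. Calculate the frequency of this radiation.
4.2846e+14 Hz

Using the wave equation: c = fλ

Solving for frequency:
f = c/λ = (3×10⁸ m/s) / (699.7×10⁻⁹ m)
f = 4.2846e+14 Hz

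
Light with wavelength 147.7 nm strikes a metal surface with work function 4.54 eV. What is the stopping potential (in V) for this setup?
3.8543 V

The stopping potential V_s satisfies: eV_s = KE_max

First, find KE_max using Einstein's equation:
E_photon = hc/λ = 8.3943 eV
KE_max = E_photon - φ = 8.3943 - 4.54 = 3.8543 eV

Since eV_s = KE_max:
V_s = KE_max/e = 3.8543 V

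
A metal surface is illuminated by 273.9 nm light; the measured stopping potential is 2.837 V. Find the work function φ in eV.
1.69 eV

The stopping potential gives the maximum kinetic energy: KE_max = eV_s = 2.837 eV

From Einstein's photoelectric equation: KE_max = hc/λ - φ
Rearranging: φ = hc/λ - KE_max

Calculate photon energy:
E_photon = hc/λ = (6.626×10⁻³⁴ J·s)(3×10⁸ m/s) / (273.9×10⁻⁹ m) = 4.5266 eV

Therefore:
φ = 4.5266 - 2.837 = 1.69 eV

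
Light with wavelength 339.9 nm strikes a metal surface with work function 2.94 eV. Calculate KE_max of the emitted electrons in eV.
0.7077 eV

Using Einstein's photoelectric equation: KE_max = hf - φ = hc/λ - φ

First, calculate the photon energy:
E_photon = hc/λ = (6.626×10⁻³⁴ J·s)(3×10⁸ m/s) / (339.9×10⁻⁹ m)
E_photon = 3.6477 eV

Then, the maximum kinetic energy:
KE_max = E_photon - φ = 3.6477 eV - 2.94 eV = 0.7077 eV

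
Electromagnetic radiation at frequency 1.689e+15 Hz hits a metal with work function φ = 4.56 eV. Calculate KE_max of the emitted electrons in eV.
2.4251 eV

Using Einstein's photoelectric equation: KE_max = hf - φ

First, calculate the photon energy:
E_photon = hf = (6.626×10⁻³⁴ J·s)(1.689e+15 Hz)
E_photon = 6.9851 eV

Then, the maximum kinetic energy:
KE_max = E_photon - φ = 6.9851 eV - 4.56 eV = 2.4251 eV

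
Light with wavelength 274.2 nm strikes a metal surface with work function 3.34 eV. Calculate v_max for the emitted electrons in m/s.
6.4472e+05 m/s

First, find the maximum kinetic energy:
E_photon = hc/λ = 4.5217 eV
KE_max = E_photon - φ = 4.5217 - 3.34 = 1.1817 eV

Convert to Joules: KE_max = 1.1817 × 1.602×10⁻¹⁹ J = 1.8932e-19 J

Then use KE = ½mv² to find velocity:
v = √(2·KE/m) = √(2 × 1.8932e-19 J / 9.109e-31 kg)
v = 6.4472e+05 m/s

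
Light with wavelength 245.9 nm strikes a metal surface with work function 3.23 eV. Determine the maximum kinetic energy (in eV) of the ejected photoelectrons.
1.8121 eV

Using Einstein's photoelectric equation: KE_max = hf - φ = hc/λ - φ

First, calculate the photon energy:
E_photon = hc/λ = (6.626×10⁻³⁴ J·s)(3×10⁸ m/s) / (245.9×10⁻⁹ m)
E_photon = 5.0421 eV

Then, the maximum kinetic energy:
KE_max = E_photon - φ = 5.0421 eV - 3.23 eV = 1.8121 eV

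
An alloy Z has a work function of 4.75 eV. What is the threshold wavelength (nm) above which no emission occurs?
261.02 nm

The threshold wavelength is when the photon energy equals the work function:
hc/λ₀ = φ

Solving for λ₀:
λ₀ = hc/φ = (6.626×10⁻³⁴ J·s)(3×10⁸ m/s) / (4.75 eV × 1.602×10⁻¹⁹ J/eV)
λ₀ = 261.02 nm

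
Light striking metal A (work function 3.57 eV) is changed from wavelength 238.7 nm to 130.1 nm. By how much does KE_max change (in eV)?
4.3358 eV

Using Einstein's equation: KE_max = hc/λ - φ

For λ₁ = 238.7 nm:
KE₁ = hc/λ₁ - φ = 5.1941 - 3.57 = 1.6241 eV

For λ₂ = 130.1 nm:
KE₂ = hc/λ₂ - φ = 9.5299 - 3.57 = 5.9599 eV

Change in KE:
ΔKE = KE₂ - KE₁ = 5.9599 - 1.6241 = 4.3358 eV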